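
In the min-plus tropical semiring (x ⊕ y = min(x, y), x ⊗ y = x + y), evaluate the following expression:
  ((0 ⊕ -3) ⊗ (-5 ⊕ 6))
((0 ⊕ -3) ⊗ (-5 ⊕ 6)) = -8

Expand innermost to outermost. Recall ⊕ takes the minimum of its arguments and ⊗ takes their sum. Working out the expression ((0 ⊕ -3) ⊗ (-5 ⊕ 6)) gives -8.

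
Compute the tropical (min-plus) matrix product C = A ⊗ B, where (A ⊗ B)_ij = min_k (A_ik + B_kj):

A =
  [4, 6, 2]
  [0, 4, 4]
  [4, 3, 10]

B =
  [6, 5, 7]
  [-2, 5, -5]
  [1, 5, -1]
A ⊗ B =
  [3, 7, 1]
  [2, 5, -1]
  [1, 8, -2]

Apply the min-plus product entry-by-entry:
  C[0][0] = min over k of (A[0][0] + B[0][0] = 4 + 6 = 10, A[0][1] + B[1][0] = 6 + -2 = 4, A[0][2] + B[2][0] = 2 + 1 = 3) = 3 (attained at k = 2)
  C[0][1] = min over k of (A[0][0] + B[0][1] = 4 + 5 = 9, A[0][1] + B[1][1] = 6 + 5 = 11, A[0][2] + B[2][1] = 2 + 5 = 7) = 7 (attained at k = 2)
  C[0][2] = min over k of (A[0][0] + B[0][2] = 4 + 7 = 11, A[0][1] + B[1][2] = 6 + -5 = 1, A[0][2] + B[2][2] = 2 + -1 = 1) = 1 (attained at k = 1)
  C[1][0] = min over k of (A[1][0] + B[0][0] = 0 + 6 = 6, A[1][1] + B[1][0] = 4 + -2 = 2, A[1][2] + B[2][0] = 4 + 1 = 5) = 2 (attained at k = 1)
  C[1][1] = min over k of (A[1][0] + B[0][1] = 0 + 5 = 5, A[1][1] + B[1][1] = 4 + 5 = 9, A[1][2] + B[2][1] = 4 + 5 = 9) = 5 (attained at k = 0)
  C[1][2] = min over k of (A[1][0] + B[0][2] = 0 + 7 = 7, A[1][1] + B[1][2] = 4 + -5 = -1, A[1][2] + B[2][2] = 4 + -1 = 3) = -1 (attained at k = 1)
  C[2][0] = min over k of (A[2][0] + B[0][0] = 4 + 6 = 10, A[2][1] + B[1][0] = 3 + -2 = 1, A[2][2] + B[2][0] = 10 + 1 = 11) = 1 (attained at k = 1)
  C[2][1] = min over k of (A[2][0] + B[0][1] = 4 + 5 = 9, A[2][1] + B[1][1] = 3 + 5 = 8, A[2][2] + B[2][1] = 10 + 5 = 15) = 8 (attained at k = 1)
  C[2][2] = min over k of (A[2][0] + B[0][2] = 4 + 7 = 11, A[2][1] + B[1][2] = 3 + -5 = -2, A[2][2] + B[2][2] = 10 + -1 = 9) = -2 (attained at k = 1)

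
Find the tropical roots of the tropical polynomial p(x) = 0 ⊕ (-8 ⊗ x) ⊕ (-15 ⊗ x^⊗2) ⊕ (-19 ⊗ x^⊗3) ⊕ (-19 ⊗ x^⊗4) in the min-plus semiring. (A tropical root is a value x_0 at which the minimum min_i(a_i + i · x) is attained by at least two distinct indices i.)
Roots: {0, 4, 7, 8}

Each tropical root is a break point of the lower envelope of the lines y = a_i + i · x (there are 5 lines, with slopes 0, 1, ..., 4). Only the lines that attain the minimum somewhere contribute to roots; other lines are dominated. Here the surviving (envelope) indices are i = 4, i = 3, i = 2, i = 1, i = 0.
Intersections between consecutive envelope lines give the roots: for adjacent envelope indices i < j the intersection is x = (a_i − a_j) / (j − i). Reading off the sorted break points: {0, 4, 7, 8}.
Verification: at each break x_0, at least two indices attain the minimum of min_i(a_i + i · x_0).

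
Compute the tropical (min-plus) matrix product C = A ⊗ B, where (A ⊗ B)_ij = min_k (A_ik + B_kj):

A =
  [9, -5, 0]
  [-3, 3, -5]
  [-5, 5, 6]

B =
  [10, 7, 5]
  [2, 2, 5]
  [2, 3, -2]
A ⊗ B =
  [-3, -3, -2]
  [-3, -2, -7]
  [5, 2, 0]

Apply the min-plus product entry-by-entry:
  C[0][0] = min over k of (A[0][0] + B[0][0] = 9 + 10 = 19, A[0][1] + B[1][0] = -5 + 2 = -3, A[0][2] + B[2][0] = 0 + 2 = 2) = -3 (attained at k = 1)
  C[0][1] = min over k of (A[0][0] + B[0][1] = 9 + 7 = 16, A[0][1] + B[1][1] = -5 + 2 = -3, A[0][2] + B[2][1] = 0 + 3 = 3) = -3 (attained at k = 1)
  C[0][2] = min over k of (A[0][0] + B[0][2] = 9 + 5 = 14, A[0][1] + B[1][2] = -5 + 5 = 0, A[0][2] + B[2][2] = 0 + -2 = -2) = -2 (attained at k = 2)
  C[1][0] = min over k of (A[1][0] + B[0][0] = -3 + 10 = 7, A[1][1] + B[1][0] = 3 + 2 = 5, A[1][2] + B[2][0] = -5 + 2 = -3) = -3 (attained at k = 2)
  C[1][1] = min over k of (A[1][0] + B[0][1] = -3 + 7 = 4, A[1][1] + B[1][1] = 3 + 2 = 5, A[1][2] + B[2][1] = -5 + 3 = -2) = -2 (attained at k = 2)
  C[1][2] = min over k of (A[1][0] + B[0][2] = -3 + 5 = 2, A[1][1] + B[1][2] = 3 + 5 = 8, A[1][2] + B[2][2] = -5 + -2 = -7) = -7 (attained at k = 2)
  C[2][0] = min over k of (A[2][0] + B[0][0] = -5 + 10 = 5, A[2][1] + B[1][0] = 5 + 2 = 7, A[2][2] + B[2][0] = 6 + 2 = 8) = 5 (attained at k = 0)
  C[2][1] = min over k of (A[2][0] + B[0][1] = -5 + 7 = 2, A[2][1] + B[1][1] = 5 + 2 = 7, A[2][2] + B[2][1] = 6 + 3 = 9) = 2 (attained at k = 0)
  C[2][2] = min over k of (A[2][0] + B[0][2] = -5 + 5 = 0, A[2][1] + B[1][2] = 5 + 5 = 10, A[2][2] + B[2][2] = 6 + -2 = 4) = 0 (attained at k = 0)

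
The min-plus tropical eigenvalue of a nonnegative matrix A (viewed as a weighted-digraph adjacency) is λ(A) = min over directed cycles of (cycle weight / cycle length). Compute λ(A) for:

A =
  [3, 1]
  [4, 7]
λ(A) = 5/2

Enumerate directed cycles and compute their means (weight / length). Sample:
  cycle 0 → 0: weight = 3, length = 1, mean = 3/1 ≈ 3.000
  cycle 1 → 1: weight = 7, length = 1, mean = 7/1 ≈ 7.000
  cycle 0 → 1 → 0: weight = 5, length = 2, mean = 5/2 ≈ 2.500
  cycle 1 → 0 → 1: weight = 5, length = 2, mean = 5/2 ≈ 2.500
Minimum mean = 2.500, attained e.g. along the cycle 0 → 1 → 0 with weight 5 and length 2. So λ(A) = 5/2 = 5/2.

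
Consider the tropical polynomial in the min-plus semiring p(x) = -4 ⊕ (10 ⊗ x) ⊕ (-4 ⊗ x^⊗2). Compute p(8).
p(8) = -4

A tropical monomial a ⊗ x^⊗i evaluates to a + i · x. Evaluating each term at x = 8:
  Term 0 contributes -4 + 0 · 8 = -4
  Term 1 contributes 10 + 1 · 8 = 18
  Term 2 contributes -4 + 2 · 8 = 12
p(8) = ⊕ of these = min[-4, 18, 12] = -4.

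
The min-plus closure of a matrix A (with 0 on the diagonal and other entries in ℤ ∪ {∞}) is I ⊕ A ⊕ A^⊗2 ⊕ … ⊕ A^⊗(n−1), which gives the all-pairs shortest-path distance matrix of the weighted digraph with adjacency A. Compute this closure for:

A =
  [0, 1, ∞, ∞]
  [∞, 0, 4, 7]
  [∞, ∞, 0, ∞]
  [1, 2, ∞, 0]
Closure =
  [0, 1, 5, 8]
  [8, 0, 4, 7]
  [∞, ∞, 0, ∞]
  [1, 2, 6, 0]

This is the Floyd-Warshall all-pairs shortest-path computation. For each intermediate vertex k = 0, 1, …, 3, update dist[i][j] ← min(dist[i][j], dist[i][k] + dist[k][j]). The final matrix gives, for each (i, j), the minimum total weight of any directed path from i to j (possibly empty when i = j).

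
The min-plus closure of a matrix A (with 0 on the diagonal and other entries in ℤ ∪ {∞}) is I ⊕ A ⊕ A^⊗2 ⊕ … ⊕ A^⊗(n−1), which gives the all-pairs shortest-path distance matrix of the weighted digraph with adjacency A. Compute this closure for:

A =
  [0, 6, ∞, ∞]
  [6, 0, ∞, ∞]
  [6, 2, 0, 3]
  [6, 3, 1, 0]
Closure =
  [0, 6, ∞, ∞]
  [6, 0, ∞, ∞]
  [6, 2, 0, 3]
  [6, 3, 1, 0]

This is the Floyd-Warshall all-pairs shortest-path computation. For each intermediate vertex k = 0, 1, …, 3, update dist[i][j] ← min(dist[i][j], dist[i][k] + dist[k][j]). The final matrix gives, for each (i, j), the minimum total weight of any directed path from i to j (possibly empty when i = j).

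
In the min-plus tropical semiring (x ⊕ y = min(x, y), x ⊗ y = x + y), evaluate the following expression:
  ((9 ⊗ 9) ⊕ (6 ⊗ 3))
((9 ⊗ 9) ⊕ (6 ⊗ 3)) = 9

Expand innermost to outermost. Recall ⊕ takes the minimum of its arguments and ⊗ takes their sum. Working out the expression ((9 ⊗ 9) ⊕ (6 ⊗ 3)) gives 9.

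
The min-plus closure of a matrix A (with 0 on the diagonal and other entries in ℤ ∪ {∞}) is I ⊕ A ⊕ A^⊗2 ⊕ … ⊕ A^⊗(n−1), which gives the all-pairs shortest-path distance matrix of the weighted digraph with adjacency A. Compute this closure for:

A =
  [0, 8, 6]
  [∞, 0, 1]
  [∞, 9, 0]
Closure =
  [0, 8, 6]
  [∞, 0, 1]
  [∞, 9, 0]

This is the Floyd-Warshall all-pairs shortest-path computation. For each intermediate vertex k = 0, 1, …, 2, update dist[i][j] ← min(dist[i][j], dist[i][k] + dist[k][j]). The final matrix gives, for each (i, j), the minimum total weight of any directed path from i to j (possibly empty when i = j).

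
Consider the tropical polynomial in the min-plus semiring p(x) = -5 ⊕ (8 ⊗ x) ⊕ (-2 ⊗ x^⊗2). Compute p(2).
p(2) = -5

A tropical monomial a ⊗ x^⊗i evaluates to a + i · x. Evaluating each term at x = 2:
  Term 0 contributes -5 + 0 · 2 = -5
  Term 1 contributes 8 + 1 · 2 = 10
  Term 2 contributes -2 + 2 · 2 = 2
p(2) = ⊕ of these = min[-5, 10, 2] = -5.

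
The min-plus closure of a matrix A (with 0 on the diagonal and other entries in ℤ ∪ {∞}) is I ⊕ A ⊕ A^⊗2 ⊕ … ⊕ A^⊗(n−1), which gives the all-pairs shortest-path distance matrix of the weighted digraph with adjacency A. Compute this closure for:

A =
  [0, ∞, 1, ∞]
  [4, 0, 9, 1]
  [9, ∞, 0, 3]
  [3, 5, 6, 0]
Closure =
  [0, 9, 1, 4]
  [4, 0, 5, 1]
  [6, 8, 0, 3]
  [3, 5, 4, 0]

This is the Floyd-Warshall all-pairs shortest-path computation. For each intermediate vertex k = 0, 1, …, 3, update dist[i][j] ← min(dist[i][j], dist[i][k] + dist[k][j]). The final matrix gives, for each (i, j), the minimum total weight of any directed path from i to j (possibly empty when i = j).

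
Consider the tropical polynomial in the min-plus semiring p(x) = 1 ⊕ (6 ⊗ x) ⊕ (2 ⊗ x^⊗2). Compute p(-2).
p(-2) = -2

A tropical monomial a ⊗ x^⊗i evaluates to a + i · x. Evaluating each term at x = -2:
  Term 0 contributes 1 + 0 · -2 = 1
  Term 1 contributes 6 + 1 · -2 = 4
  Term 2 contributes 2 + 2 · -2 = -2
p(-2) = ⊕ of these = min[1, 4, -2] = -2.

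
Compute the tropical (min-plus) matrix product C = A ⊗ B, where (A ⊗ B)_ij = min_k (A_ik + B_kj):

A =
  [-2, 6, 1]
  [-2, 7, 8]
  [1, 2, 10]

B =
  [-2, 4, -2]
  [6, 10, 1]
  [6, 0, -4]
A ⊗ B =
  [-4, 1, -4]
  [-4, 2, -4]
  [-1, 5, -1]

Apply the min-plus product entry-by-entry:
  C[0][0] = min over k of (A[0][0] + B[0][0] = -2 + -2 = -4, A[0][1] + B[1][0] = 6 + 6 = 12, A[0][2] + B[2][0] = 1 + 6 = 7) = -4 (attained at k = 0)
  C[0][1] = min over k of (A[0][0] + B[0][1] = -2 + 4 = 2, A[0][1] + B[1][1] = 6 + 10 = 16, A[0][2] + B[2][1] = 1 + 0 = 1) = 1 (attained at k = 2)
  C[0][2] = min over k of (A[0][0] + B[0][2] = -2 + -2 = -4, A[0][1] + B[1][2] = 6 + 1 = 7, A[0][2] + B[2][2] = 1 + -4 = -3) = -4 (attained at k = 0)
  C[1][0] = min over k of (A[1][0] + B[0][0] = -2 + -2 = -4, A[1][1] + B[1][0] = 7 + 6 = 13, A[1][2] + B[2][0] = 8 + 6 = 14) = -4 (attained at k = 0)
  C[1][1] = min over k of (A[1][0] + B[0][1] = -2 + 4 = 2, A[1][1] + B[1][1] = 7 + 10 = 17, A[1][2] + B[2][1] = 8 + 0 = 8) = 2 (attained at k = 0)
  C[1][2] = min over k of (A[1][0] + B[0][2] = -2 + -2 = -4, A[1][1] + B[1][2] = 7 + 1 = 8, A[1][2] + B[2][2] = 8 + -4 = 4) = -4 (attained at k = 0)
  C[2][0] = min over k of (A[2][0] + B[0][0] = 1 + -2 = -1, A[2][1] + B[1][0] = 2 + 6 = 8, A[2][2] + B[2][0] = 10 + 6 = 16) = -1 (attained at k = 0)
  C[2][1] = min over k of (A[2][0] + B[0][1] = 1 + 4 = 5, A[2][1] + B[1][1] = 2 + 10 = 12, A[2][2] + B[2][1] = 10 + 0 = 10) = 5 (attained at k = 0)
  C[2][2] = min over k of (A[2][0] + B[0][2] = 1 + -2 = -1, A[2][1] + B[1][2] = 2 + 1 = 3, A[2][2] + B[2][2] = 10 + -4 = 6) = -1 (attained at k = 0)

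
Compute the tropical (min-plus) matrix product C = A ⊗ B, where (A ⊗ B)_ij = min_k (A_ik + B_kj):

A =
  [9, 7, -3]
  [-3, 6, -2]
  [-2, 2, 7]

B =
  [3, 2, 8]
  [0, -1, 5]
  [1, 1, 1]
A ⊗ B =
  [-2, -2, -2]
  [-1, -1, -1]
  [1, 0, 6]

Apply the min-plus product entry-by-entry:
  C[0][0] = min over k of (A[0][0] + B[0][0] = 9 + 3 = 12, A[0][1] + B[1][0] = 7 + 0 = 7, A[0][2] + B[2][0] = -3 + 1 = -2) = -2 (attained at k = 2)
  C[0][1] = min over k of (A[0][0] + B[0][1] = 9 + 2 = 11, A[0][1] + B[1][1] = 7 + -1 = 6, A[0][2] + B[2][1] = -3 + 1 = -2) = -2 (attained at k = 2)
  C[0][2] = min over k of (A[0][0] + B[0][2] = 9 + 8 = 17, A[0][1] + B[1][2] = 7 + 5 = 12, A[0][2] + B[2][2] = -3 + 1 = -2) = -2 (attained at k = 2)
  C[1][0] = min over k of (A[1][0] + B[0][0] = -3 + 3 = 0, A[1][1] + B[1][0] = 6 + 0 = 6, A[1][2] + B[2][0] = -2 + 1 = -1) = -1 (attained at k = 2)
  C[1][1] = min over k of (A[1][0] + B[0][1] = -3 + 2 = -1, A[1][1] + B[1][1] = 6 + -1 = 5, A[1][2] + B[2][1] = -2 + 1 = -1) = -1 (attained at k = 0)
  C[1][2] = min over k of (A[1][0] + B[0][2] = -3 + 8 = 5, A[1][1] + B[1][2] = 6 + 5 = 11, A[1][2] + B[2][2] = -2 + 1 = -1) = -1 (attained at k = 2)
  C[2][0] = min over k of (A[2][0] + B[0][0] = -2 + 3 = 1, A[2][1] + B[1][0] = 2 + 0 = 2, A[2][2] + B[2][0] = 7 + 1 = 8) = 1 (attained at k = 0)
  C[2][1] = min over k of (A[2][0] + B[0][1] = -2 + 2 = 0, A[2][1] + B[1][1] = 2 + -1 = 1, A[2][2] + B[2][1] = 7 + 1 = 8) = 0 (attained at k = 0)
  C[2][2] = min over k of (A[2][0] + B[0][2] = -2 + 8 = 6, A[2][1] + B[1][2] = 2 + 5 = 7, A[2][2] + B[2][2] = 7 + 1 = 8) = 6 (attained at k = 0)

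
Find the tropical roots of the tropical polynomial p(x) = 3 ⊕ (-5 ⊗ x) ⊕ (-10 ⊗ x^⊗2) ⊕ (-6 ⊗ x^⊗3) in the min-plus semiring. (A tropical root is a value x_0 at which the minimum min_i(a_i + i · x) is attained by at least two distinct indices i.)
Roots: {-4, 5, 8}

Each tropical root is a break point of the lower envelope of the lines y = a_i + i · x (there are 4 lines, with slopes 0, 1, ..., 3). Only the lines that attain the minimum somewhere contribute to roots; other lines are dominated. Here the surviving (envelope) indices are i = 3, i = 2, i = 1, i = 0.
Intersections between consecutive envelope lines give the roots: for adjacent envelope indices i < j the intersection is x = (a_i − a_j) / (j − i). Reading off the sorted break points: {-4, 5, 8}.
Verification: at each break x_0, at least two indices attain the minimum of min_i(a_i + i · x_0).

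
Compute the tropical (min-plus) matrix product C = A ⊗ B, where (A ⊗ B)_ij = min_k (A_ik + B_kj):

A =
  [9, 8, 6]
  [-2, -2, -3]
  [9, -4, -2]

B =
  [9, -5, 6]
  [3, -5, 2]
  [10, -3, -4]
A ⊗ B =
  [11, 3, 2]
  [1, -7, -7]
  [-1, -9, -6]

Apply the min-plus product entry-by-entry:
  C[0][0] = min over k of (A[0][0] + B[0][0] = 9 + 9 = 18, A[0][1] + B[1][0] = 8 + 3 = 11, A[0][2] + B[2][0] = 6 + 10 = 16) = 11 (attained at k = 1)
  C[0][1] = min over k of (A[0][0] + B[0][1] = 9 + -5 = 4, A[0][1] + B[1][1] = 8 + -5 = 3, A[0][2] + B[2][1] = 6 + -3 = 3) = 3 (attained at k = 1)
  C[0][2] = min over k of (A[0][0] + B[0][2] = 9 + 6 = 15, A[0][1] + B[1][2] = 8 + 2 = 10, A[0][2] + B[2][2] = 6 + -4 = 2) = 2 (attained at k = 2)
  C[1][0] = min over k of (A[1][0] + B[0][0] = -2 + 9 = 7, A[1][1] + B[1][0] = -2 + 3 = 1, A[1][2] + B[2][0] = -3 + 10 = 7) = 1 (attained at k = 1)
  C[1][1] = min over k of (A[1][0] + B[0][1] = -2 + -5 = -7, A[1][1] + B[1][1] = -2 + -5 = -7, A[1][2] + B[2][1] = -3 + -3 = -6) = -7 (attained at k = 0)
  C[1][2] = min over k of (A[1][0] + B[0][2] = -2 + 6 = 4, A[1][1] + B[1][2] = -2 + 2 = 0, A[1][2] + B[2][2] = -3 + -4 = -7) = -7 (attained at k = 2)
  C[2][0] = min over k of (A[2][0] + B[0][0] = 9 + 9 = 18, A[2][1] + B[1][0] = -4 + 3 = -1, A[2][2] + B[2][0] = -2 + 10 = 8) = -1 (attained at k = 1)
  C[2][1] = min over k of (A[2][0] + B[0][1] = 9 + -5 = 4, A[2][1] + B[1][1] = -4 + -5 = -9, A[2][2] + B[2][1] = -2 + -3 = -5) = -9 (attained at k = 1)
  C[2][2] = min over k of (A[2][0] + B[0][2] = 9 + 6 = 15, A[2][1] + B[1][2] = -4 + 2 = -2, A[2][2] + B[2][2] = -2 + -4 = -6) = -6 (attained at k = 2)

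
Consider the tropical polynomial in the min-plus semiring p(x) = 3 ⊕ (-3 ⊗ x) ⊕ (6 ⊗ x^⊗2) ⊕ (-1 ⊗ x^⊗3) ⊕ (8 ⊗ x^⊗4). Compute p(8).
p(8) = 3

A tropical monomial a ⊗ x^⊗i evaluates to a + i · x. Evaluating each term at x = 8:
  Term 0 contributes 3 + 0 · 8 = 3
  Term 1 contributes -3 + 1 · 8 = 5
  Term 2 contributes 6 + 2 · 8 = 22
  Term 3 contributes -1 + 3 · 8 = 23
  Term 4 contributes 8 + 4 · 8 = 40
p(8) = ⊕ of these = min[3, 5, 22, 23, 40] = 3.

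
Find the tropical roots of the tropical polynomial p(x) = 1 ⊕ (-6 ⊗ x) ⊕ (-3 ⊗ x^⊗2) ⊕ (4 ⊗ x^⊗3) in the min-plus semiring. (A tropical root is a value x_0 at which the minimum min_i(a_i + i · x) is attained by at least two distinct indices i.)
Roots: {-7, -3, 7}

Each tropical root is a break point of the lower envelope of the lines y = a_i + i · x (there are 4 lines, with slopes 0, 1, ..., 3). Only the lines that attain the minimum somewhere contribute to roots; other lines are dominated. Here the surviving (envelope) indices are i = 3, i = 2, i = 1, i = 0.
Intersections between consecutive envelope lines give the roots: for adjacent envelope indices i < j the intersection is x = (a_i − a_j) / (j − i). Reading off the sorted break points: {-7, -3, 7}.
Verification: at each break x_0, at least two indices attain the minimum of min_i(a_i + i · x_0).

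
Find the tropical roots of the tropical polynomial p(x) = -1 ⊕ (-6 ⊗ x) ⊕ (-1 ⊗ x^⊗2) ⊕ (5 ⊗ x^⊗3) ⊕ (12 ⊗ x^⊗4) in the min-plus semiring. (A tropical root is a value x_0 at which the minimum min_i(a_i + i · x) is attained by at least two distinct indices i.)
Roots: {-7, -6, -5, 5}

Each tropical root is a break point of the lower envelope of the lines y = a_i + i · x (there are 5 lines, with slopes 0, 1, ..., 4). Only the lines that attain the minimum somewhere contribute to roots; other lines are dominated. Here the surviving (envelope) indices are i = 4, i = 3, i = 2, i = 1, i = 0.
Intersections between consecutive envelope lines give the roots: for adjacent envelope indices i < j the intersection is x = (a_i − a_j) / (j − i). Reading off the sorted break points: {-7, -6, -5, 5}.
Verification: at each break x_0, at least two indices attain the minimum of min_i(a_i + i · x_0).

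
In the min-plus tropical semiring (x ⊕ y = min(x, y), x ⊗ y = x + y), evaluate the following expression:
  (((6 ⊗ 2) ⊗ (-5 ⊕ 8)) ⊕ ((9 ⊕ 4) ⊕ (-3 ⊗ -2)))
(((6 ⊗ 2) ⊗ (-5 ⊕ 8)) ⊕ ((9 ⊕ 4) ⊕ (-3 ⊗ -2))) = -5

Expand innermost to outermost. Recall ⊕ takes the minimum of its arguments and ⊗ takes their sum. Working out the expression (((6 ⊗ 2) ⊗ (-5 ⊕ 8)) ⊕ ((9 ⊕ 4) ⊕ (-3 ⊗ -2))) gives -5.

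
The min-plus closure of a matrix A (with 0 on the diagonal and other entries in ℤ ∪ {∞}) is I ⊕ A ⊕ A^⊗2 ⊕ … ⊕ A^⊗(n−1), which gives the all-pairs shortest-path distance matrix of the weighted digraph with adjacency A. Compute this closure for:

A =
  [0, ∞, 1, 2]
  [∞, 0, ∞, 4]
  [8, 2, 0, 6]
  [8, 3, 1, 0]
Closure =
  [0, 3, 1, 2]
  [12, 0, 5, 4]
  [8, 2, 0, 6]
  [8, 3, 1, 0]

This is the Floyd-Warshall all-pairs shortest-path computation. For each intermediate vertex k = 0, 1, …, 3, update dist[i][j] ← min(dist[i][j], dist[i][k] + dist[k][j]). The final matrix gives, for each (i, j), the minimum total weight of any directed path from i to j (possibly empty when i = j).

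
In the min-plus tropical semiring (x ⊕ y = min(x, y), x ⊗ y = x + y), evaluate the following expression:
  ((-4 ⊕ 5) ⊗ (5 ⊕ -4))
((-4 ⊕ 5) ⊗ (5 ⊕ -4)) = -8

Expand innermost to outermost. Recall ⊕ takes the minimum of its arguments and ⊗ takes their sum. Working out the expression ((-4 ⊕ 5) ⊗ (5 ⊕ -4)) gives -8.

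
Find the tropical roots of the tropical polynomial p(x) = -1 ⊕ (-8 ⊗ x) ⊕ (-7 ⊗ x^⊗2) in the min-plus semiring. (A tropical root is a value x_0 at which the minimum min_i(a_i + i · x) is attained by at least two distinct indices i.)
Roots: {-1, 7}

Each tropical root is a break point of the lower envelope of the lines y = a_i + i · x (there are 3 lines, with slopes 0, 1, ..., 2). Only the lines that attain the minimum somewhere contribute to roots; other lines are dominated. Here the surviving (envelope) indices are i = 2, i = 1, i = 0.
Intersections between consecutive envelope lines give the roots: for adjacent envelope indices i < j the intersection is x = (a_i − a_j) / (j − i). Reading off the sorted break points: {-1, 7}.
Verification: at each break x_0, at least two indices attain the minimum of min_i(a_i + i · x_0).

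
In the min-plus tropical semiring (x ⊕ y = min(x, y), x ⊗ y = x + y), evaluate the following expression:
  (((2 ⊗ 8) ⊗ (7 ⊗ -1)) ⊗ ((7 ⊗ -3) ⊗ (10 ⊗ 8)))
(((2 ⊗ 8) ⊗ (7 ⊗ -1)) ⊗ ((7 ⊗ -3) ⊗ (10 ⊗ 8))) = 38

Expand innermost to outermost. Recall ⊕ takes the minimum of its arguments and ⊗ takes their sum. Working out the expression (((2 ⊗ 8) ⊗ (7 ⊗ -1)) ⊗ ((7 ⊗ -3) ⊗ (10 ⊗ 8))) gives 38.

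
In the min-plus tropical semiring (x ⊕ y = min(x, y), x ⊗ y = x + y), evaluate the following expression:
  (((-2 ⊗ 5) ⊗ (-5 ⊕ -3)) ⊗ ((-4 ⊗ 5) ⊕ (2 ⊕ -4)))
(((-2 ⊗ 5) ⊗ (-5 ⊕ -3)) ⊗ ((-4 ⊗ 5) ⊕ (2 ⊕ -4))) = -6

Expand innermost to outermost. Recall ⊕ takes the minimum of its arguments and ⊗ takes their sum. Working out the expression (((-2 ⊗ 5) ⊗ (-5 ⊕ -3)) ⊗ ((-4 ⊗ 5) ⊕ (2 ⊕ -4))) gives -6.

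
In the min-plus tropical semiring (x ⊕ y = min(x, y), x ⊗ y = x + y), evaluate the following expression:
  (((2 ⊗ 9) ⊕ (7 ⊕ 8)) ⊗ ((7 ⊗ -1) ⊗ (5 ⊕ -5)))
(((2 ⊗ 9) ⊕ (7 ⊕ 8)) ⊗ ((7 ⊗ -1) ⊗ (5 ⊕ -5))) = 8

Expand innermost to outermost. Recall ⊕ takes the minimum of its arguments and ⊗ takes their sum. Working out the expression (((2 ⊗ 9) ⊕ (7 ⊕ 8)) ⊗ ((7 ⊗ -1) ⊗ (5 ⊕ -5))) gives 8.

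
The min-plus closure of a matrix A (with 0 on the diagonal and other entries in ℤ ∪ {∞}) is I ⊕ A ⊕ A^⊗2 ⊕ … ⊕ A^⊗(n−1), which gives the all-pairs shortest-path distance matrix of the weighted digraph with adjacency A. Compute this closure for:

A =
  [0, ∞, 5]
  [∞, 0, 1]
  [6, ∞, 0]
Closure =
  [0, ∞, 5]
  [7, 0, 1]
  [6, ∞, 0]

This is the Floyd-Warshall all-pairs shortest-path computation. For each intermediate vertex k = 0, 1, …, 2, update dist[i][j] ← min(dist[i][j], dist[i][k] + dist[k][j]). The final matrix gives, for each (i, j), the minimum total weight of any directed path from i to j (possibly empty when i = j).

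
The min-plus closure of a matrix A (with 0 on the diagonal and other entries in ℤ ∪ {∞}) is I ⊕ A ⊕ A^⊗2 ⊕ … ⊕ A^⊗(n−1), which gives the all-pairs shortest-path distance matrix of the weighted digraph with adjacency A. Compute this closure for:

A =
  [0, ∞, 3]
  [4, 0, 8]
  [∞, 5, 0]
Closure =
  [0, 8, 3]
  [4, 0, 7]
  [9, 5, 0]

This is the Floyd-Warshall all-pairs shortest-path computation. For each intermediate vertex k = 0, 1, …, 2, update dist[i][j] ← min(dist[i][j], dist[i][k] + dist[k][j]). The final matrix gives, for each (i, j), the minimum total weight of any directed path from i to j (possibly empty when i = j).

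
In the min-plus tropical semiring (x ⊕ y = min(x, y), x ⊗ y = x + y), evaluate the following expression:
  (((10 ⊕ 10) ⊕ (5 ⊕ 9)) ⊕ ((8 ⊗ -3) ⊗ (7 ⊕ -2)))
(((10 ⊕ 10) ⊕ (5 ⊕ 9)) ⊕ ((8 ⊗ -3) ⊗ (7 ⊕ -2))) = 3

Expand innermost to outermost. Recall ⊕ takes the minimum of its arguments and ⊗ takes their sum. Working out the expression (((10 ⊕ 10) ⊕ (5 ⊕ 9)) ⊕ ((8 ⊗ -3) ⊗ (7 ⊕ -2))) gives 3.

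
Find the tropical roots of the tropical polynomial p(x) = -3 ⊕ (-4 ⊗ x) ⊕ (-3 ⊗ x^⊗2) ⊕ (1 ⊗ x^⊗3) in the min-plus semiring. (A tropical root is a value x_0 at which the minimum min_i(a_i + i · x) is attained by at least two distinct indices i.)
Roots: {-4, -1, 1}

Each tropical root is a break point of the lower envelope of the lines y = a_i + i · x (there are 4 lines, with slopes 0, 1, ..., 3). Only the lines that attain the minimum somewhere contribute to roots; other lines are dominated. Here the surviving (envelope) indices are i = 3, i = 2, i = 1, i = 0.
Intersections between consecutive envelope lines give the roots: for adjacent envelope indices i < j the intersection is x = (a_i − a_j) / (j − i). Reading off the sorted break points: {-4, -1, 1}.
Verification: at each break x_0, at least two indices attain the minimum of min_i(a_i + i · x_0).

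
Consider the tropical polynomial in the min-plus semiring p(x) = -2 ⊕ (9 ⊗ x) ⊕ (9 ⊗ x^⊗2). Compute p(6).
p(6) = -2

A tropical monomial a ⊗ x^⊗i evaluates to a + i · x. Evaluating each term at x = 6:
  Term 0 contributes -2 + 0 · 6 = -2
  Term 1 contributes 9 + 1 · 6 = 15
  Term 2 contributes 9 + 2 · 6 = 21
p(6) = ⊕ of these = min[-2, 15, 21] = -2.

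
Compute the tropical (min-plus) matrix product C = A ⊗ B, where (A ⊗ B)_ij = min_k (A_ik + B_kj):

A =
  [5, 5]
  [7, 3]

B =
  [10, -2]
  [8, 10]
A ⊗ B =
  [13, 3]
  [11, 5]

Apply the min-plus product entry-by-entry:
  C[0][0] = min over k of (A[0][0] + B[0][0] = 5 + 10 = 15, A[0][1] + B[1][0] = 5 + 8 = 13) = 13 (attained at k = 1)
  C[0][1] = min over k of (A[0][0] + B[0][1] = 5 + -2 = 3, A[0][1] + B[1][1] = 5 + 10 = 15) = 3 (attained at k = 0)
  C[1][0] = min over k of (A[1][0] + B[0][0] = 7 + 10 = 17, A[1][1] + B[1][0] = 3 + 8 = 11) = 11 (attained at k = 1)
  C[1][1] = min over k of (A[1][0] + B[0][1] = 7 + -2 = 5, A[1][1] + B[1][1] = 3 + 10 = 13) = 5 (attained at k = 0)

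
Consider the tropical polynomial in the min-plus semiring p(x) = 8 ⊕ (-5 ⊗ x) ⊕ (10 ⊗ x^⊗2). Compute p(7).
p(7) = 2

A tropical monomial a ⊗ x^⊗i evaluates to a + i · x. Evaluating each term at x = 7:
  Term 0 contributes 8 + 0 · 7 = 8
  Term 1 contributes -5 + 1 · 7 = 2
  Term 2 contributes 10 + 2 · 7 = 24
p(7) = ⊕ of these = min[8, 2, 24] = 2.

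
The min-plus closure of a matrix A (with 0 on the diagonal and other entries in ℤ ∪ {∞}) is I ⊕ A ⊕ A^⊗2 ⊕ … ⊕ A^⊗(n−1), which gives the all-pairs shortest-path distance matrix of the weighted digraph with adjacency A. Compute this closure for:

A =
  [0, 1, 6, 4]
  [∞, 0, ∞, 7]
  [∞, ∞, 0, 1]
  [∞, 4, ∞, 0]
Closure =
  [0, 1, 6, 4]
  [∞, 0, ∞, 7]
  [∞, 5, 0, 1]
  [∞, 4, ∞, 0]

This is the Floyd-Warshall all-pairs shortest-path computation. For each intermediate vertex k = 0, 1, …, 3, update dist[i][j] ← min(dist[i][j], dist[i][k] + dist[k][j]). The final matrix gives, for each (i, j), the minimum total weight of any directed path from i to j (possibly empty when i = j).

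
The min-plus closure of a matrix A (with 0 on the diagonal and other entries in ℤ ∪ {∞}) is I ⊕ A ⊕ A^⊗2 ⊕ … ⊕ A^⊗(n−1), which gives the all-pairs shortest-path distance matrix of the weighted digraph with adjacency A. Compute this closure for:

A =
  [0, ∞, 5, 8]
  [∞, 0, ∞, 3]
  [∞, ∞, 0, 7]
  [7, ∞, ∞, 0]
Closure =
  [0, ∞, 5, 8]
  [10, 0, 15, 3]
  [14, ∞, 0, 7]
  [7, ∞, 12, 0]

This is the Floyd-Warshall all-pairs shortest-path computation. For each intermediate vertex k = 0, 1, …, 3, update dist[i][j] ← min(dist[i][j], dist[i][k] + dist[k][j]). The final matrix gives, for each (i, j), the minimum total weight of any directed path from i to j (possibly empty when i = j).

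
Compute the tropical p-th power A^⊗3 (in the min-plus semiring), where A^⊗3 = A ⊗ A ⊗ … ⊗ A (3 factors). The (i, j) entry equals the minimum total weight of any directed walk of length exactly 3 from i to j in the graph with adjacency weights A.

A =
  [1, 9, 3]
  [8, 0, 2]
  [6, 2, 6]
A^⊗3 =
  [3, 5, 5]
  [8, 0, 2]
  [8, 2, 4]

Each entry (A^⊗3)_ij equals the minimum over all length-3 walks i = v_0 → v_1 → … → v_3 = j of Σ_t A[v_t][v_{t+1}]. For example, for (i, j) = (0, 2) we minimise over 9 possible intermediate vertex sequences; the minimum is 5, attained along the walk 0 → 0 → 0 → 2.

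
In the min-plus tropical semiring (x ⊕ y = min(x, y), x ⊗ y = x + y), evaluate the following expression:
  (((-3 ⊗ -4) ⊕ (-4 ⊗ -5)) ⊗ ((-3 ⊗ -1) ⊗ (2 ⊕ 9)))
(((-3 ⊗ -4) ⊕ (-4 ⊗ -5)) ⊗ ((-3 ⊗ -1) ⊗ (2 ⊕ 9))) = -11

Expand innermost to outermost. Recall ⊕ takes the minimum of its arguments and ⊗ takes their sum. Working out the expression (((-3 ⊗ -4) ⊕ (-4 ⊗ -5)) ⊗ ((-3 ⊗ -1) ⊗ (2 ⊕ 9))) gives -11.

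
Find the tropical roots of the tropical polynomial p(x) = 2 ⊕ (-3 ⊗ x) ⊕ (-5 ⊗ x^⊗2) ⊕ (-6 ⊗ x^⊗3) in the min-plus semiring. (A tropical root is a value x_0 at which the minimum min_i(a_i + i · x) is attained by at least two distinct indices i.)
Roots: {1, 2, 5}

Each tropical root is a break point of the lower envelope of the lines y = a_i + i · x (there are 4 lines, with slopes 0, 1, ..., 3). Only the lines that attain the minimum somewhere contribute to roots; other lines are dominated. Here the surviving (envelope) indices are i = 3, i = 2, i = 1, i = 0.
Intersections between consecutive envelope lines give the roots: for adjacent envelope indices i < j the intersection is x = (a_i − a_j) / (j − i). Reading off the sorted break points: {1, 2, 5}.
Verification: at each break x_0, at least two indices attain the minimum of min_i(a_i + i · x_0).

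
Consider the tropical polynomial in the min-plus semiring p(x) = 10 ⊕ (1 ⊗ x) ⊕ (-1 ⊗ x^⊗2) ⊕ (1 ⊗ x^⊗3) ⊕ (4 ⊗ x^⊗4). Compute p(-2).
p(-2) = -5

A tropical monomial a ⊗ x^⊗i evaluates to a + i · x. Evaluating each term at x = -2:
  Term 0 contributes 10 + 0 · -2 = 10
  Term 1 contributes 1 + 1 · -2 = -1
  Term 2 contributes -1 + 2 · -2 = -5
  Term 3 contributes 1 + 3 · -2 = -5
  Term 4 contributes 4 + 4 · -2 = -4
p(-2) = ⊕ of these = min[10, -1, -5, -5, -4] = -5.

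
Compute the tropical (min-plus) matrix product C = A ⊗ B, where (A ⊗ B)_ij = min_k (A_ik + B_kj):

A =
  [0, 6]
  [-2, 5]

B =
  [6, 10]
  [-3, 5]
A ⊗ B =
  [3, 10]
  [2, 8]

Apply the min-plus product entry-by-entry:
  C[0][0] = min over k of (A[0][0] + B[0][0] = 0 + 6 = 6, A[0][1] + B[1][0] = 6 + -3 = 3) = 3 (attained at k = 1)
  C[0][1] = min over k of (A[0][0] + B[0][1] = 0 + 10 = 10, A[0][1] + B[1][1] = 6 + 5 = 11) = 10 (attained at k = 0)
  C[1][0] = min over k of (A[1][0] + B[0][0] = -2 + 6 = 4, A[1][1] + B[1][0] = 5 + -3 = 2) = 2 (attained at k = 1)
  C[1][1] = min over k of (A[1][0] + B[0][1] = -2 + 10 = 8, A[1][1] + B[1][1] = 5 + 5 = 10) = 8 (attained at k = 0)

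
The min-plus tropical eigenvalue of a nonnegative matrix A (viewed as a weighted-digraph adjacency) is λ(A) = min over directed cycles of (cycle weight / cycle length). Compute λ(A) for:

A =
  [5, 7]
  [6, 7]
λ(A) = 5

Enumerate directed cycles and compute their means (weight / length). Sample:
  cycle 0 → 0: weight = 5, length = 1, mean = 5/1 ≈ 5.000
  cycle 1 → 1: weight = 7, length = 1, mean = 7/1 ≈ 7.000
  cycle 0 → 1 → 0: weight = 13, length = 2, mean = 13/2 ≈ 6.500
  cycle 1 → 0 → 1: weight = 13, length = 2, mean = 13/2 ≈ 6.500
Minimum mean = 5.000, attained e.g. along the cycle 0 → 0 with weight 5 and length 1. So λ(A) = 5/1 = 5.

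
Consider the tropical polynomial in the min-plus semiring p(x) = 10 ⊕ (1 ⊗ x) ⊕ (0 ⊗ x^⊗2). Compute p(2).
p(2) = 3

A tropical monomial a ⊗ x^⊗i evaluates to a + i · x. Evaluating each term at x = 2:
  Term 0 contributes 10 + 0 · 2 = 10
  Term 1 contributes 1 + 1 · 2 = 3
  Term 2 contributes 0 + 2 · 2 = 4
p(2) = ⊕ of these = min[10, 3, 4] = 3.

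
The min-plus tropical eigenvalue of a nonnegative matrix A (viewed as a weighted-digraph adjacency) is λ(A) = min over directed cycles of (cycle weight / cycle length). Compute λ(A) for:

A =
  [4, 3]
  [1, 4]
λ(A) = 2

Enumerate directed cycles and compute their means (weight / length). Sample:
  cycle 0 → 0: weight = 4, length = 1, mean = 4/1 ≈ 4.000
  cycle 1 → 1: weight = 4, length = 1, mean = 4/1 ≈ 4.000
  cycle 0 → 1 → 0: weight = 4, length = 2, mean = 4/2 ≈ 2.000
  cycle 1 → 0 → 1: weight = 4, length = 2, mean = 4/2 ≈ 2.000
Minimum mean = 2.000, attained e.g. along the cycle 0 → 1 → 0 with weight 4 and length 2. So λ(A) = 4/2 = 2.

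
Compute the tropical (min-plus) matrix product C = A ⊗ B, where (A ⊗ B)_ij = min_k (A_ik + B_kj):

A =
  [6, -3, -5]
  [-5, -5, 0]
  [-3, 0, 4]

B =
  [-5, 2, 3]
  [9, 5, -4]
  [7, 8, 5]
A ⊗ B =
  [1, 2, -7]
  [-10, -3, -9]
  [-8, -1, -4]

Apply the min-plus product entry-by-entry:
  C[0][0] = min over k of (A[0][0] + B[0][0] = 6 + -5 = 1, A[0][1] + B[1][0] = -3 + 9 = 6, A[0][2] + B[2][0] = -5 + 7 = 2) = 1 (attained at k = 0)
  C[0][1] = min over k of (A[0][0] + B[0][1] = 6 + 2 = 8, A[0][1] + B[1][1] = -3 + 5 = 2, A[0][2] + B[2][1] = -5 + 8 = 3) = 2 (attained at k = 1)
  C[0][2] = min over k of (A[0][0] + B[0][2] = 6 + 3 = 9, A[0][1] + B[1][2] = -3 + -4 = -7, A[0][2] + B[2][2] = -5 + 5 = 0) = -7 (attained at k = 1)
  C[1][0] = min over k of (A[1][0] + B[0][0] = -5 + -5 = -10, A[1][1] + B[1][0] = -5 + 9 = 4, A[1][2] + B[2][0] = 0 + 7 = 7) = -10 (attained at k = 0)
  C[1][1] = min over k of (A[1][0] + B[0][1] = -5 + 2 = -3, A[1][1] + B[1][1] = -5 + 5 = 0, A[1][2] + B[2][1] = 0 + 8 = 8) = -3 (attained at k = 0)
  C[1][2] = min over k of (A[1][0] + B[0][2] = -5 + 3 = -2, A[1][1] + B[1][2] = -5 + -4 = -9, A[1][2] + B[2][2] = 0 + 5 = 5) = -9 (attained at k = 1)
  C[2][0] = min over k of (A[2][0] + B[0][0] = -3 + -5 = -8, A[2][1] + B[1][0] = 0 + 9 = 9, A[2][2] + B[2][0] = 4 + 7 = 11) = -8 (attained at k = 0)
  C[2][1] = min over k of (A[2][0] + B[0][1] = -3 + 2 = -1, A[2][1] + B[1][1] = 0 + 5 = 5, A[2][2] + B[2][1] = 4 + 8 = 12) = -1 (attained at k = 0)
  C[2][2] = min over k of (A[2][0] + B[0][2] = -3 + 3 = 0, A[2][1] + B[1][2] = 0 + -4 = -4, A[2][2] + B[2][2] = 4 + 5 = 9) = -4 (attained at k = 1)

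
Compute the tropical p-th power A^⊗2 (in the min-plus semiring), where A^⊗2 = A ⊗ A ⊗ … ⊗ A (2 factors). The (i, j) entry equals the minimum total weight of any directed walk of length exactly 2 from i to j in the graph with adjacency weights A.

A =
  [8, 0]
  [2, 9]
A^⊗2 =
  [2, 8]
  [10, 2]

Each entry (A^⊗2)_ij equals the minimum over all length-2 walks i = v_0 → v_1 → … → v_2 = j of Σ_t A[v_t][v_{t+1}]. For example, for (i, j) = (0, 1) we minimise over 2 possible intermediate vertex sequences; the minimum is 8, attained along the walk 0 → 0 → 1.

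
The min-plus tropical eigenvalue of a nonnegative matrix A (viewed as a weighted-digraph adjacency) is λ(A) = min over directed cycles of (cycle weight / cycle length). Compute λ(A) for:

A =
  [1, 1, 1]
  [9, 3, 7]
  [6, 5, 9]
λ(A) = 1

Enumerate directed cycles and compute their means (weight / length). Sample:
  cycle 0 → 0: weight = 1, length = 1, mean = 1/1 ≈ 1.000
  cycle 1 → 1: weight = 3, length = 1, mean = 3/1 ≈ 3.000
  cycle 2 → 2: weight = 9, length = 1, mean = 9/1 ≈ 9.000
  cycle 0 → 1 → 0: weight = 10, length = 2, mean = 10/2 ≈ 5.000
  cycle 0 → 2 → 0: weight = 7, length = 2, mean = 7/2 ≈ 3.500
  cycle 1 → 0 → 1: weight = 10, length = 2, mean = 10/2 ≈ 5.000
Minimum mean = 1.000, attained e.g. along the cycle 0 → 0 with weight 1 and length 1. So λ(A) = 1/1 = 1.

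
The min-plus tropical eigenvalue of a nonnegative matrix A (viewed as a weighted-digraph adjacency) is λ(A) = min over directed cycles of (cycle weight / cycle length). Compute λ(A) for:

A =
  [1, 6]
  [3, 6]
λ(A) = 1

Enumerate directed cycles and compute their means (weight / length). Sample:
  cycle 0 → 0: weight = 1, length = 1, mean = 1/1 ≈ 1.000
  cycle 1 → 1: weight = 6, length = 1, mean = 6/1 ≈ 6.000
  cycle 0 → 1 → 0: weight = 9, length = 2, mean = 9/2 ≈ 4.500
  cycle 1 → 0 → 1: weight = 9, length = 2, mean = 9/2 ≈ 4.500
Minimum mean = 1.000, attained e.g. along the cycle 0 → 0 with weight 1 and length 1. So λ(A) = 1/1 = 1.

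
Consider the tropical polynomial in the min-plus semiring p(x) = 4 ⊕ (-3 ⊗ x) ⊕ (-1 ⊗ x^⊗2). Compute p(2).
p(2) = -1

A tropical monomial a ⊗ x^⊗i evaluates to a + i · x. Evaluating each term at x = 2:
  Term 0 contributes 4 + 0 · 2 = 4
  Term 1 contributes -3 + 1 · 2 = -1
  Term 2 contributes -1 + 2 · 2 = 3
p(2) = ⊕ of these = min[4, -1, 3] = -1.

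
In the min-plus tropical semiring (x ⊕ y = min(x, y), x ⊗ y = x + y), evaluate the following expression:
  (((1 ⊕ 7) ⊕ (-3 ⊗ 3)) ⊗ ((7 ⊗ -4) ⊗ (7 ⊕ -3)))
(((1 ⊕ 7) ⊕ (-3 ⊗ 3)) ⊗ ((7 ⊗ -4) ⊗ (7 ⊕ -3))) = 0

Expand innermost to outermost. Recall ⊕ takes the minimum of its arguments and ⊗ takes their sum. Working out the expression (((1 ⊕ 7) ⊕ (-3 ⊗ 3)) ⊗ ((7 ⊗ -4) ⊗ (7 ⊕ -3))) gives 0.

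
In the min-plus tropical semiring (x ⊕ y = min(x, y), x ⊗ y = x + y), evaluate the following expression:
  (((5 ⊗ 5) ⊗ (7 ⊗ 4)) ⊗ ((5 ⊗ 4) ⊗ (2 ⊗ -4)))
(((5 ⊗ 5) ⊗ (7 ⊗ 4)) ⊗ ((5 ⊗ 4) ⊗ (2 ⊗ -4))) = 28

Expand innermost to outermost. Recall ⊕ takes the minimum of its arguments and ⊗ takes their sum. Working out the expression (((5 ⊗ 5) ⊗ (7 ⊗ 4)) ⊗ ((5 ⊗ 4) ⊗ (2 ⊗ -4))) gives 28.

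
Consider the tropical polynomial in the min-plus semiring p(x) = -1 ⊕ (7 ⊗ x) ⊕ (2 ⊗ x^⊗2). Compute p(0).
p(0) = -1

A tropical monomial a ⊗ x^⊗i evaluates to a + i · x. Evaluating each term at x = 0:
  Term 0 contributes -1 + 0 · 0 = -1
  Term 1 contributes 7 + 1 · 0 = 7
  Term 2 contributes 2 + 2 · 0 = 2
p(0) = ⊕ of these = min[-1, 7, 2] = -1.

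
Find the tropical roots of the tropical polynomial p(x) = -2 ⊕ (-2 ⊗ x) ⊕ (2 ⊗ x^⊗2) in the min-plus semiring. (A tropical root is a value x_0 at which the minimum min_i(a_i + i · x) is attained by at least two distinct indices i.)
Roots: {-4, 0}

Each tropical root is a break point of the lower envelope of the lines y = a_i + i · x (there are 3 lines, with slopes 0, 1, ..., 2). Only the lines that attain the minimum somewhere contribute to roots; other lines are dominated. Here the surviving (envelope) indices are i = 2, i = 1, i = 0.
Intersections between consecutive envelope lines give the roots: for adjacent envelope indices i < j the intersection is x = (a_i − a_j) / (j − i). Reading off the sorted break points: {-4, 0}.
Verification: at each break x_0, at least two indices attain the minimum of min_i(a_i + i · x_0).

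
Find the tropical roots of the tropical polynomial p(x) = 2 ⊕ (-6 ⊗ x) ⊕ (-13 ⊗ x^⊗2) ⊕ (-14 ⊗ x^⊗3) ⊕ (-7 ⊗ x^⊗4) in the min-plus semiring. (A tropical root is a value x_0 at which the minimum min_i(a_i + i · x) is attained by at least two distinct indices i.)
Roots: {-7, 1, 7, 8}

Each tropical root is a break point of the lower envelope of the lines y = a_i + i · x (there are 5 lines, with slopes 0, 1, ..., 4). Only the lines that attain the minimum somewhere contribute to roots; other lines are dominated. Here the surviving (envelope) indices are i = 4, i = 3, i = 2, i = 1, i = 0.
Intersections between consecutive envelope lines give the roots: for adjacent envelope indices i < j the intersection is x = (a_i − a_j) / (j − i). Reading off the sorted break points: {-7, 1, 7, 8}.
Verification: at each break x_0, at least two indices attain the minimum of min_i(a_i + i · x_0).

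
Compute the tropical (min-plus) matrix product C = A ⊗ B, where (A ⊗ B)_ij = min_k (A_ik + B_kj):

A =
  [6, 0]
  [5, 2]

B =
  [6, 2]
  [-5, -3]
A ⊗ B =
  [-5, -3]
  [-3, -1]

Apply the min-plus product entry-by-entry:
  C[0][0] = min over k of (A[0][0] + B[0][0] = 6 + 6 = 12, A[0][1] + B[1][0] = 0 + -5 = -5) = -5 (attained at k = 1)
  C[0][1] = min over k of (A[0][0] + B[0][1] = 6 + 2 = 8, A[0][1] + B[1][1] = 0 + -3 = -3) = -3 (attained at k = 1)
  C[1][0] = min over k of (A[1][0] + B[0][0] = 5 + 6 = 11, A[1][1] + B[1][0] = 2 + -5 = -3) = -3 (attained at k = 1)
  C[1][1] = min over k of (A[1][0] + B[0][1] = 5 + 2 = 7, A[1][1] + B[1][1] = 2 + -3 = -1) = -1 (attained at k = 1)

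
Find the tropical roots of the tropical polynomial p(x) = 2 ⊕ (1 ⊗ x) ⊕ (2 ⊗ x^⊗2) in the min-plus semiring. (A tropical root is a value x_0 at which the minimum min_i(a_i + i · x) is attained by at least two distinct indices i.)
Roots: {-1, 1}

Each tropical root is a break point of the lower envelope of the lines y = a_i + i · x (there are 3 lines, with slopes 0, 1, ..., 2). Only the lines that attain the minimum somewhere contribute to roots; other lines are dominated. Here the surviving (envelope) indices are i = 2, i = 1, i = 0.
Intersections between consecutive envelope lines give the roots: for adjacent envelope indices i < j the intersection is x = (a_i − a_j) / (j − i). Reading off the sorted break points: {-1, 1}.
Verification: at each break x_0, at least two indices attain the minimum of min_i(a_i + i · x_0).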